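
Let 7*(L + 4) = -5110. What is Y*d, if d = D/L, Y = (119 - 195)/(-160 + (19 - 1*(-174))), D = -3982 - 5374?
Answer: -355528/12111 ≈ -29.356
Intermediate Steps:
D = -9356
L = -734 (L = -4 + (⅐)*(-5110) = -4 - 730 = -734)
Y = -76/33 (Y = -76/(-160 + (19 + 174)) = -76/(-160 + 193) = -76/33 ≈ -2.3030)
d = 4678/367 (d = -9356/(-734) = -9356*(-1/734) = 4678/367 ≈ 12.747)
Y*d = -76/33*4678/367 = -355528/12111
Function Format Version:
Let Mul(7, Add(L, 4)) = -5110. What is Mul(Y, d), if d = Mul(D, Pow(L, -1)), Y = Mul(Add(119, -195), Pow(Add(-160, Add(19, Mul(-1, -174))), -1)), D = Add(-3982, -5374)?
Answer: Rational(-355528, 12111) ≈ -29.356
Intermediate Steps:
D = -9356
L = -734 (L = Add(-4, Mul(Rational(1, 7), -5110)) = Add(-4, -730) = -734)
Y = Rational(-76, 33) (Y = Mul(-76, Pow(Add(-160, Add(19, 174)), -1)) = Mul(-76, Pow(Add(-160, 193), -1)) = Mul(-76, Pow(33, -1)) = Mul(-76, Rational(1, 33)) = Rational(-76, 33) ≈ -2.3030)
d = Rational(4678, 367) (d = Mul(-9356, Pow(-734, -1)) = Mul(-9356, Rational(-1, 734)) = Rational(4678, 367) ≈ 12.747)
Mul(Y, d) = Mul(Rational(-76, 33), Rational(4678, 367)) = Rational(-355528, 12111)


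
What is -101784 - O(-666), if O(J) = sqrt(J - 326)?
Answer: -101784 - 4*I*sqrt(62) ≈ -1.0178e+5 - 31.496*I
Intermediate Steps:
O(J) = sqrt(-326 + J)
-101784 - O(-666) = -101784 - sqrt(-326 - 666) = -101784 - sqrt(-992) = -101784 - 4*I*sqrt(62)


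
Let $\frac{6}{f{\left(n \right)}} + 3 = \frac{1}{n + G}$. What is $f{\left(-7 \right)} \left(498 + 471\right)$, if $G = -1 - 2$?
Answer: $- \frac{58140}{31} \approx -1875.5$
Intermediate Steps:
$G = -3$
$f{\left(n \right)} = \frac{6}{-3 + \frac{1}{-3 + n}}$ ($f{\left(n \right)} = \frac{6}{-3 + \frac{1}{n - 3}} = \frac{6}{-3 + \frac{1}{-3 + n}}$)
$f{\left(-7 \right)} \left(498 + 471\right) = \frac{6 \left(3 - -7\right)}{-10 + 3 \left(-7\right)} \left(498 + 471\right) = \frac{6 \left(3 + 7\right)}{-10 - 21} \cdot 969 = 6 \frac{1}{-31} \cdot 10 \cdot 969 = 6 \left(- \frac{1}{31}\right) 10 \cdot 969 = \left(- \frac{60}{31}\right) 969 = - \frac{58140}{31}$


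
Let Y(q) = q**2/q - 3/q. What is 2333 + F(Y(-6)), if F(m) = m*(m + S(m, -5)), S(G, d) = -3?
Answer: 9519/4 ≈ 2379.8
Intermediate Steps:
Y(q) = q - 3/q
F(m) = m*(-3 + m) (F(m) = m*(m - 3) = m*(-3 + m))
2333 + F(Y(-6)) = 2333 + (-6 - 3/(-6))*(-3 + (-6 - 3/(-6))) = 2333 + (-6 - 3*(-1/6))*(-3 + (-6 - 3*(-1/6))) = 2333 + (-6 + 1/2)*(-3 + (-6 + 1/2)) = 2333 - 11*(-3 - 11/2)/2 = 2333 - 11/2*(-17/2) = 2333 + 187/4 = 9519/4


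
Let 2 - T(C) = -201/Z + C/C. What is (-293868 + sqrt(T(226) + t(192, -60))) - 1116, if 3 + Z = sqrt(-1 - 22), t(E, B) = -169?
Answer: -294984 + sqrt(3)*sqrt(-(235 - 56*I*sqrt(23))/(3 - I*sqrt(23))) ≈ -2.9498e+5 - 13.713*I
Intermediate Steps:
Z = -3 + I*sqrt(23) (Z = -3 + sqrt(-1 - 22) = -3 + sqrt(-23) = -3 + I*sqrt(23) ≈ -3.0 + 4.7958*I)
T(C) = 1 + 201/(-3 + I*sqrt(23)) (T(C) = 2 - (-201/(-3 + I*sqrt(23)) + C/C) = 2 - (-201/(-3 + I*sqrt(23)) + 1) = 2 - (1 - 201/(-3 + I*sqrt(23))) = 2 + (-1 + 201/(-3 + I*sqrt(23))) = 1 + 201/(-3 + I*sqrt(23)))
(-293868 + sqrt(T(226) + t(192, -60))) - 1116 = (-293868 + sqrt((sqrt(23) - 198*I)/(sqrt(23) + 3*I) - 169)) - 1116 = (-293868 + sqrt(-169 + (sqrt(23) - 198*I)/(sqrt(23) + 3*I))) - 1116 = -294984 + sqrt(-169 + (sqrt(23) - 198*I)/(sqrt(23) + 3*I))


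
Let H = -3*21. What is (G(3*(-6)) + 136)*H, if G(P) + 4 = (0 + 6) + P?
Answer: -7560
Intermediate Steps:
G(P) = 2 + P (G(P) = -4 + ((0 + 6) + P) = -4 + (6 + P) = 2 + P)
H = -63
(G(3*(-6)) + 136)*H = ((2 + 3*(-6)) + 136)*(-63) = ((2 - 18) + 136)*(-63) = (-16 + 136)*(-63) = 120*(-63) = -7560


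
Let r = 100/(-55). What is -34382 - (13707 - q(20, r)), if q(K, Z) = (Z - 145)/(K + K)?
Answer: -4232155/88 ≈ -48093.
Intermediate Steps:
r = -20/11 (r = 100*(-1/55) = -20/11 ≈ -1.8182)
q(K, Z) = (-145 + Z)/(2*K) (q(K, Z) = (-145 + Z)/((2*K)) = (-145 + Z)*(1/(2*K)) = (-145 + Z)/(2*K))
-34382 - (13707 - q(20, r)) = -34382 - (13707 - (-145 - 20/11)/(2*20)) = -34382 - (13707 - (-1615)/(2*20*11)) = -34382 - (13707 - 1*(-323/88)) = -34382 - (13707 + 323/88) = -34382 - 1*1206539/88 = -34382 - 1206539/88 = -4232155/88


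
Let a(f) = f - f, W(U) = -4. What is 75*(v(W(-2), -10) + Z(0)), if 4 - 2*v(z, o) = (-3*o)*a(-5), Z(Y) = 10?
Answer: 900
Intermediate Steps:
a(f) = 0
v(z, o) = 2 (v(z, o) = 2 - (-3*o)*0/2 = 2 - ½*0 = 2 + 0 = 2)
75*(v(W(-2), -10) + Z(0)) = 75*(2 + 10) = 75*12 = 900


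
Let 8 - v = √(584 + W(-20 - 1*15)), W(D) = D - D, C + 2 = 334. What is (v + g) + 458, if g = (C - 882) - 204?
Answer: -288 - 2*√146 ≈ -312.17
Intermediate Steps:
C = 332 (C = -2 + 334 = 332)
W(D) = 0
g = -754 (g = (332 - 882) - 204 = -550 - 204 = -754)
v = 8 - 2*√146 (v = 8 - √(584 + 0) = 8 - √584 = 8 - 2*√146 ≈ -16.166)
(v + g) + 458 = ((8 - 2*√146) - 754) + 458 = (-746 - 2*√146) + 458 = -288 - 2*√146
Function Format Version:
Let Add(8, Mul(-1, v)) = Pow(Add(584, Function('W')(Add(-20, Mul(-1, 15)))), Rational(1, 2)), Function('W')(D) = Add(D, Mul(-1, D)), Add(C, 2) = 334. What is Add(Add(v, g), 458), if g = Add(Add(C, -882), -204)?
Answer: Add(-288, Mul(-2, Pow(146, Rational(1, 2)))) ≈ -312.17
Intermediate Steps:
C = 332 (C = Add(-2, 334) = 332)
Function('W')(D) = 0
g = -754 (g = Add(Add(332, -882), -204) = Add(-550, -204) = -754)
v = Add(8, Mul(-2, Pow(146, Rational(1, 2)))) (v = Add(8, Mul(-1, Pow(Add(584, 0), Rational(1, 2)))) = Add(8, Mul(-1, Pow(584, Rational(1, 2)))) = Add(8, Mul(-1, Mul(2, Pow(146, Rational(1, 2))))) = Add(8, Mul(-2, Pow(146, Rational(1, 2)))) ≈ -16.166)
Add(Add(v, g), 458) = Add(Add(Add(8, Mul(-2, Pow(146, Rational(1, 2)))), -754), 458) = Add(Add(-746, Mul(-2, Pow(146, Rational(1, 2)))), 458) = Add(-288, Mul(-2, Pow(146, Rational(1, 2))))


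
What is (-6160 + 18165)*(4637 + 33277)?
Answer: 455157570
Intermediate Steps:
(-6160 + 18165)*(4637 + 33277) = 12005*37914 = 455157570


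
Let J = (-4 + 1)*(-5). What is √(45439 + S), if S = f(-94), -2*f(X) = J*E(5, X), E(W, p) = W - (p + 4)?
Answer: √178906/2 ≈ 211.49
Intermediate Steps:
E(W, p) = -4 + W - p (E(W, p) = W - (4 + p) = W + (-4 - p) = -4 + W - p)
J = 15 (J = -3*(-5) = 15)
f(X) = -15/2 + 15*X/2 (f(X) = -15*(-4 + 5 - X)/2 = -15*(1 - X)/2 = -(15 - 15*X)/2 = -15/2 + 15*X/2)
S = -1425/2 (S = -15/2 + (15/2)*(-94) = -15/2 - 705 = -1425/2 ≈ -712.50)
√(45439 + S) = √(45439 - 1425/2) = √(89453/2) = √178906/2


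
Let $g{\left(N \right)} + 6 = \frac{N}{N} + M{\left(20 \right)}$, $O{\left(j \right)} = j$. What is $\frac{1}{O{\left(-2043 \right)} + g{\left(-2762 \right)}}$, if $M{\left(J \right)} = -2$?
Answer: $- \frac{1}{2050} \approx -0.0004878$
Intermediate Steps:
$g{\left(N \right)} = -7$ ($g{\left(N \right)} = -6 - \left(2 - \frac{N}{N}\right) = -6 + \left(1 - 2\right) = -6 - 1 = -7$)
$\frac{1}{O{\left(-2043 \right)} + g{\left(-2762 \right)}} = \frac{1}{-2043 - 7} = \frac{1}{-2050} = - \frac{1}{2050}$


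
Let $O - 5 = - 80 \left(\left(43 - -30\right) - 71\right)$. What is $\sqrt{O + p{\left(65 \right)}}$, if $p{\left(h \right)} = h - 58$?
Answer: $2 i \sqrt{37} \approx 12.166 i$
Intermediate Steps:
$O = -155$ ($O = 5 - 80 \left(\left(43 - -30\right) - 71\right) = 5 - 80 \left(\left(43 + 30\right) - 71\right) = 5 - 80 \left(73 - 71\right) = 5 - 160 = -155$)
$p{\left(h \right)} = -58 + h$ ($p{\left(h \right)} = h - 58 = -58 + h$)
$\sqrt{O + p{\left(65 \right)}} = \sqrt{-155 + \left(-58 + 65\right)} = \sqrt{-155 + 7} = \sqrt{-148} = 2 i \sqrt{37}$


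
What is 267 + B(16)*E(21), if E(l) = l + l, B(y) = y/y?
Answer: 309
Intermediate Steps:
B(y) = 1
E(l) = 2*l
267 + B(16)*E(21) = 267 + 1*(2*21) = 267 + 1*42 = 267 + 42 = 309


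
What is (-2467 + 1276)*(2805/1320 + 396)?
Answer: -3793335/8 ≈ -4.7417e+5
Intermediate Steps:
(-2467 + 1276)*(2805/1320 + 396) = -1191*(2805*(1/1320) + 396) = -1191*(17/8 + 396) = -1191*3185/8 = -3793335/8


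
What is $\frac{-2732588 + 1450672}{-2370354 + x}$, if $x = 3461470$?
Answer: $- \frac{320479}{272779} \approx -1.1749$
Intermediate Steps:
$\frac{-2732588 + 1450672}{-2370354 + x} = \frac{-2732588 + 1450672}{-2370354 + 3461470} = - \frac{1281916}{1091116} = \left(-1281916\right) \frac{1}{1091116} = - \frac{320479}{272779}$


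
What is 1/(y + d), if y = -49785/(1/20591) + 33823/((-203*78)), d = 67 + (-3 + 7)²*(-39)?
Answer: -15834/16231805406151 ≈ -9.7549e-10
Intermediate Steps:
d = -557 (d = 67 + 4²*(-39) = 67 + 16*(-39) = 67 - 624 = -557)
y = -16231796586613/15834 (y = -49785/1/20591 + 33823/(-15834) = -49785*20591 + 33823*(-1/15834) = -1025122935 - 33823/15834 = -16231796586613/15834 ≈ -1.0251e+9)
1/(y + d) = 1/(-16231796586613/15834 - 557) = 1/(-16231805406151/15834) = -15834/16231805406151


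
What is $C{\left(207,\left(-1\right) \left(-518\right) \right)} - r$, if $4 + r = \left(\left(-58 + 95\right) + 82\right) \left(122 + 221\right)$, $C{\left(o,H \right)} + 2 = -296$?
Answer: $-41111$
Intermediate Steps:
$C{\left(o,H \right)} = -298$ ($C{\left(o,H \right)} = -2 - 296 = -298$)
$r = 40813$ ($r = -4 + \left(\left(-58 + 95\right) + 82\right) \left(122 + 221\right) = -4 + \left(37 + 82\right) 343 = -4 + 119 \cdot 343 = -4 + 40817 = 40813$)
$C{\left(207,\left(-1\right) \left(-518\right) \right)} - r = -298 - 40813 = -41111$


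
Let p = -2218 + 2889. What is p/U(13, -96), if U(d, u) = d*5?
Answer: 671/65 ≈ 10.323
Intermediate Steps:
U(d, u) = 5*d
p = 671
p/U(13, -96) = 671/((5*13)) = 671/65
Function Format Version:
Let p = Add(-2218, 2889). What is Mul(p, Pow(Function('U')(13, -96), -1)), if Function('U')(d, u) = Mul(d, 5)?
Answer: Rational(671, 65) ≈ 10.323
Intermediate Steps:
Function('U')(d, u) = Mul(5, d)
p = 671
Mul(p, Pow(Function('U')(13, -96), -1)) = Mul(671, Pow(Mul(5, 13), -1)) = Mul(671, Pow(65, -1)) = Mul(671, Rational(1, 65)) = Rational(671, 65)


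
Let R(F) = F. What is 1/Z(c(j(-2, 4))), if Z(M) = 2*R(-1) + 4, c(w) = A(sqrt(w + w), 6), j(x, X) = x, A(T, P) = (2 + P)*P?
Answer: 1/2 ≈ 0.50000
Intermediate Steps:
A(T, P) = P*(2 + P)
c(w) = 48 (c(w) = 6*(2 + 6) = 6*8 = 48)
Z(M) = 2 (Z(M) = 2*(-1) + 4 = -2 + 4 = 2)
1/Z(c(j(-2, 4))) = 1/2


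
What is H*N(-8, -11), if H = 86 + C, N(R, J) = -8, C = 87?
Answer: -1384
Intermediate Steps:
H = 173 (H = 86 + 87 = 173)
H*N(-8, -11) = 173*(-8) = -1384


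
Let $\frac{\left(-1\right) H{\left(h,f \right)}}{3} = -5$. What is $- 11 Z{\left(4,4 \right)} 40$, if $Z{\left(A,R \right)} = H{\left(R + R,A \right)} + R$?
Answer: $-8360$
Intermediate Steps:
$H{\left(h,f \right)} = 15$ ($H{\left(h,f \right)} = \left(-3\right) \left(-5\right) = 15$)
$Z{\left(A,R \right)} = 15 + R$
$- 11 Z{\left(4,4 \right)} 40 = - 11 \left(15 + 4\right) 40 = \left(-11\right) 19 \cdot 40 = \left(-209\right) 40 = -8360$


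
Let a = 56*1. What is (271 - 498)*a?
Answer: -12712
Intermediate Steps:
a = 56
(271 - 498)*a = (271 - 498)*56 = -227*56 = -12712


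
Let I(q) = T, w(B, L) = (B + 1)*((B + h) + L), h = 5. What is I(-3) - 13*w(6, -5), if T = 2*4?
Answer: -538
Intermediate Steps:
w(B, L) = (1 + B)*(5 + B + L) (w(B, L) = (B + 1)*((B + 5) + L) = (1 + B)*((5 + B) + L) = (1 + B)*(5 + B + L))
T = 8
I(q) = 8
I(-3) - 13*w(6, -5) = 8 - 13*(5 - 5 + 6² + 6*6 + 6*(-5)) = 8 - 13*(5 - 5 + 36 + 36 - 30) = 8 - 13*42 = 8 - 546 = -538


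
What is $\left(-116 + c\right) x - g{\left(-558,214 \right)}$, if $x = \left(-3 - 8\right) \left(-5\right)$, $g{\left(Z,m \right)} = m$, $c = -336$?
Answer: $-25074$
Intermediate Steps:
$x = 55$ ($x = \left(-11\right) \left(-5\right) = 55$)
$\left(-116 + c\right) x - g{\left(-558,214 \right)} = \left(-116 - 336\right) 55 - 214 = \left(-452\right) 55 - 214 = -24860 - 214 = -25074$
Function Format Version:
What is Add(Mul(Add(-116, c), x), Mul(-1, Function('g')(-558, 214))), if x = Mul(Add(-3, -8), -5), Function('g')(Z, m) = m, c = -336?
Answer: -25074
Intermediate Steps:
x = 55 (x = Mul(-11, -5) = 55)
Add(Mul(Add(-116, c), x), Mul(-1, Function('g')(-558, 214))) = Add(Mul(Add(-116, -336), 55), Mul(-1, 214)) = Add(Mul(-452, 55), -214) = Add(-24860, -214) = -25074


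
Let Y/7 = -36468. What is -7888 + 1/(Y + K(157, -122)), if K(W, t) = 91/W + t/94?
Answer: -14858522306131/1883686904 ≈ -7888.0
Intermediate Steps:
Y = -255276 (Y = 7*(-36468) = -255276)
K(W, t) = 91/W + t/94 (K(W, t) = 91/W + t*(1/94) = 91/W + t/94)
-7888 + 1/(Y + K(157, -122)) = -7888 + 1/(-255276 + (91/157 + (1/94)*(-122))) = -7888 + 1/(-255276 + (91*(1/157) - 61/47)) = -7888 + 1/(-255276 + (91/157 - 61/47)) = -7888 + 1/(-255276 - 5300/7379) = -7888 + 1/(-1883686904/7379) = -7888 - 7379/1883686904 = -14858522306131/1883686904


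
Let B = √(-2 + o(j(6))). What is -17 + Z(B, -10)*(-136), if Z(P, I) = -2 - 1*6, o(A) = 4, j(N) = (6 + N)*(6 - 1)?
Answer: 1071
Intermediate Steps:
j(N) = 30 + 5*N (j(N) = (6 + N)*5 = 30 + 5*N)
B = √2 (B = √(-2 + 4) = √2 ≈ 1.4142)
Z(P, I) = -8 (Z(P, I) = -2 - 6 = -8)
-17 + Z(B, -10)*(-136) = -17 - 8*(-136) = -17 + 1088 = 1071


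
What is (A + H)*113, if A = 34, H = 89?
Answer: 13899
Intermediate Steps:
(A + H)*113 = (34 + 89)*113 = 123*113 = 13899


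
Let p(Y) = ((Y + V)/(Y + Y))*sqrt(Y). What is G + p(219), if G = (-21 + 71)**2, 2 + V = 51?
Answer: 2500 + 134*sqrt(219)/219 ≈ 2509.1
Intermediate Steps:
V = 49 (V = -2 + 51 = 49)
p(Y) = (49 + Y)/(2*sqrt(Y)) (p(Y) = ((Y + 49)/(Y + Y))*sqrt(Y) = ((49 + Y)/((2*Y)))*sqrt(Y) = ((49 + Y)*(1/(2*Y)))*sqrt(Y) = ((49 + Y)/(2*Y))*sqrt(Y) = (49 + Y)/(2*sqrt(Y)))
G = 2500 (G = 50**2 = 2500)
G + p(219) = 2500 + (49 + 219)/(2*sqrt(219)) = 2500 + (1/2)*(sqrt(219)/219)*268 = 2500 + 134*sqrt(219)/219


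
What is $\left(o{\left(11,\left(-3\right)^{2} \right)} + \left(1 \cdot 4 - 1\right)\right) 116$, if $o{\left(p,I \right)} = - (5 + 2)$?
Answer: $-464$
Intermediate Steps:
$o{\left(p,I \right)} = -7$ ($o{\left(p,I \right)} = \left(-1\right) 7 = -7$)
$\left(o{\left(11,\left(-3\right)^{2} \right)} + \left(1 \cdot 4 - 1\right)\right) 116 = \left(-7 + \left(1 \cdot 4 - 1\right)\right) 116 = \left(-7 + \left(4 - 1\right)\right) 116 = \left(-7 + 3\right) 116 = \left(-4\right) 116 = -464$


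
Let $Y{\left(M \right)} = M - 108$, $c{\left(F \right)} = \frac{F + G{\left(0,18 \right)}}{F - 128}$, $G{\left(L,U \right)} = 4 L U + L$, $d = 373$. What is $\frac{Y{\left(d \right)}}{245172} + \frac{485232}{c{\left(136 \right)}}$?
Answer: $\frac{118965304409}{4167924} \approx 28543.0$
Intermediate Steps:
$G{\left(L,U \right)} = L + 4 L U$ ($G{\left(L,U \right)} = 4 L U + L = L + 4 L U$)
$c{\left(F \right)} = \frac{F}{-128 + F}$ ($c{\left(F \right)} = \frac{F + 0 \left(1 + 4 \cdot 18\right)}{F - 128} = \frac{F + 0 \left(1 + 72\right)}{-128 + F} = \frac{F + 0 \cdot 73}{-128 + F} = \frac{F + 0}{-128 + F} = \frac{F}{-128 + F}$)
$Y{\left(M \right)} = -108 + M$
$\frac{Y{\left(d \right)}}{245172} + \frac{485232}{c{\left(136 \right)}} = \frac{-108 + 373}{245172} + \frac{485232}{136 \frac{1}{-128 + 136}} = 265 \cdot \frac{1}{245172} + \frac{485232}{136 \cdot \frac{1}{8}} = \frac{265}{245172} + \frac{485232}{136 \cdot \frac{1}{8}} = \frac{265}{245172} + \frac{485232}{17} = \frac{118965304409}{4167924}$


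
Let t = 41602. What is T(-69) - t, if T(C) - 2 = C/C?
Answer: -41599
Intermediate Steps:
T(C) = 3 (T(C) = 2 + C/C = 2 + 1 = 3)
T(-69) - t = 3 - 1*41602 = 3 - 41602 = -41599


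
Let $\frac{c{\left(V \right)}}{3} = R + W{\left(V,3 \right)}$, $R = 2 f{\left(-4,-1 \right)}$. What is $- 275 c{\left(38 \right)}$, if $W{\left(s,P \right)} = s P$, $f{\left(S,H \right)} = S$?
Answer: $-87450$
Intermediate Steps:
$W{\left(s,P \right)} = P s$
$R = -8$ ($R = 2 \left(-4\right) = -8$)
$c{\left(V \right)} = -24 + 9 V$ ($c{\left(V \right)} = 3 \left(-8 + 3 V\right) = -24 + 9 V$)
$- 275 c{\left(38 \right)} = - 275 \left(-24 + 9 \cdot 38\right) = - 275 \left(-24 + 342\right) = \left(-275\right) 318 = -87450$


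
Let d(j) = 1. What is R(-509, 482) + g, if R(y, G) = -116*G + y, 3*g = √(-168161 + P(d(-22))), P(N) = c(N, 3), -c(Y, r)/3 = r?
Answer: -56421 + I*√168170/3 ≈ -56421.0 + 136.7*I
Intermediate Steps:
c(Y, r) = -3*r
P(N) = -9 (P(N) = -3*3 = -9)
g = I*√168170/3 (g = √(-168161 - 9)/3 = √(-168170)/3 = (I*√168170)/3 = I*√168170/3 ≈ 136.7*I)
R(y, G) = y - 116*G
R(-509, 482) + g = (-509 - 116*482) + I*√168170/3 = (-509 - 55912) + I*√168170/3 = -56421 + I*√168170/3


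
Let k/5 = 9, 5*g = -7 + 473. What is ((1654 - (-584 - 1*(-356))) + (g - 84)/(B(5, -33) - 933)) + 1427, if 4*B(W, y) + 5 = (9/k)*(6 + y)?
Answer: 7739728/2339 ≈ 3309.0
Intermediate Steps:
g = 466/5 (g = (-7 + 473)/5 = (1/5)*466 = 466/5 ≈ 93.200)
k = 45 (k = 5*9 = 45)
B(W, y) = -19/20 + y/20 (B(W, y) = -5/4 + ((9/45)*(6 + y))/4 = -5/4 + ((9*(1/45))*(6 + y))/4 = -5/4 + ((6 + y)/5)/4 = -5/4 + (6/5 + y/5)/4 = -5/4 + (3/10 + y/20) = -19/20 + y/20)
((1654 - (-584 - 1*(-356))) + (g - 84)/(B(5, -33) - 933)) + 1427 = ((1654 - (-584 - 1*(-356))) + (466/5 - 84)/((-19/20 + (1/20)*(-33)) - 933)) + 1427 = ((1654 - (-584 + 356)) + 46/(5*((-19/20 - 33/20) - 933))) + 1427 = ((1654 - 1*(-228)) + 46/(5*(-13/5 - 933))) + 1427 = ((1654 + 228) + 46/(5*(-4678/5))) + 1427 = (1882 + (46/5)*(-5/4678)) + 1427 = (1882 - 23/2339) + 1427 = 4401975/2339 + 1427 = 7739728/2339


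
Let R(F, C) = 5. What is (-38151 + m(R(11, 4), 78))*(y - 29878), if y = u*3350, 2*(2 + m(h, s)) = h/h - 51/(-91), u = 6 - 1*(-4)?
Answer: -12575047944/91 ≈ -1.3819e+8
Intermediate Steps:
u = 10 (u = 6 + 4 = 10)
m(h, s) = -111/91 (m(h, s) = -2 + (h/h - 51/(-91))/2 = -2 + (1 - 51*(-1/91))/2 = -2 + (1 + 51/91)/2 = -2 + (½)*(142/91) = -2 + 71/91 = -111/91)
y = 33500 (y = 10*3350 = 33500)
(-38151 + m(R(11, 4), 78))*(y - 29878) = (-38151 - 111/91)*(33500 - 29878) = -3471852/91*3622 = -12575047944/91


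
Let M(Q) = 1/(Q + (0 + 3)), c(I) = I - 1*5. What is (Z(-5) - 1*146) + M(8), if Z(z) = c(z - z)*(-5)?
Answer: -1330/11 ≈ -120.91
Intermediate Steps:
c(I) = -5 + I (c(I) = I - 5 = -5 + I)
M(Q) = 1/(3 + Q) (M(Q) = 1/(Q + 3) = 1/(3 + Q))
Z(z) = 25 (Z(z) = (-5 + (z - z))*(-5) = (-5 + 0)*(-5) = -5*(-5) = 25)
(Z(-5) - 1*146) + M(8) = (25 - 1*146) + 1/(3 + 8) = (25 - 146) + 1/11 = -121 + 1/11 = -1330/11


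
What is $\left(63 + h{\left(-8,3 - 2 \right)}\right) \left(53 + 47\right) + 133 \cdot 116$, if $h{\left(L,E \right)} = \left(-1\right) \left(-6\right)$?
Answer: $22328$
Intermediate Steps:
$h{\left(L,E \right)} = 6$
$\left(63 + h{\left(-8,3 - 2 \right)}\right) \left(53 + 47\right) + 133 \cdot 116 = \left(63 + 6\right) \left(53 + 47\right) + 133 \cdot 116 = 69 \cdot 100 + 15428 = 6900 + 15428 = 22328$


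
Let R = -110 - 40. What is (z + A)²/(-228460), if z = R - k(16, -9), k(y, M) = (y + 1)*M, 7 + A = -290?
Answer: -21609/57115 ≈ -0.37834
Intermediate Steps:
A = -297 (A = -7 - 290 = -297)
k(y, M) = M*(1 + y) (k(y, M) = (1 + y)*M = M*(1 + y))
R = -150
z = 3 (z = -150 - (-9)*(1 + 16) = -150 - (-9)*17 = -150 - 1*(-153) = -150 + 153 = 3)
(z + A)²/(-228460) = (3 - 297)²/(-228460) = (-294)²*(-1/228460) = 86436*(-1/228460) = -21609/57115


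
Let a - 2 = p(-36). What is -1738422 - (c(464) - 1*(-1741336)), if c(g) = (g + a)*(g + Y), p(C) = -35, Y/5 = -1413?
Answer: -634727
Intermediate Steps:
Y = -7065 (Y = 5*(-1413) = -7065)
a = -33 (a = 2 - 35 = -33)
c(g) = (-7065 + g)*(-33 + g) (c(g) = (g - 33)*(g - 7065) = (-33 + g)*(-7065 + g) = (-7065 + g)*(-33 + g))
-1738422 - (c(464) - 1*(-1741336)) = -1738422 - ((233145 + 464**2 - 7098*464) - 1*(-1741336)) = -1738422 - ((233145 + 215296 - 3293472) + 1741336) = -1738422 - (-2845031 + 1741336) = -1738422 - 1*(-1103695) = -1738422 + 1103695 = -634727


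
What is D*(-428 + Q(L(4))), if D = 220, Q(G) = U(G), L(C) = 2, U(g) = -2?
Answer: -94600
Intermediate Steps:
Q(G) = -2
D*(-428 + Q(L(4))) = 220*(-428 - 2) = 220*(-430) = -94600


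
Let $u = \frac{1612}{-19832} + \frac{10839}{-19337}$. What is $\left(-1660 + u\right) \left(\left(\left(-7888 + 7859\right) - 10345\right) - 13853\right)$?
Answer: $\frac{3857191740115791}{95872846} \approx 4.0232 \cdot 10^{7}$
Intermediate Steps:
$u = - \frac{61532573}{95872846}$ ($u = 1612 \left(- \frac{1}{19832}\right) + 10839 \left(- \frac{1}{19337}\right) = - \frac{403}{4958} - \frac{10839}{19337} = - \frac{61532573}{95872846} \approx -0.64181$)
$\left(-1660 + u\right) \left(\left(\left(-7888 + 7859\right) - 10345\right) - 13853\right) = \left(-1660 - \frac{61532573}{95872846}\right) \left(\left(\left(-7888 + 7859\right) - 10345\right) - 13853\right) = - \frac{159210456933 \left(\left(-29 - 10345\right) - 13853\right)}{95872846} = - \frac{159210456933 \left(-10374 - 13853\right)}{95872846} = \left(- \frac{159210456933}{95872846}\right) \left(-24227\right) = \frac{3857191740115791}{95872846}$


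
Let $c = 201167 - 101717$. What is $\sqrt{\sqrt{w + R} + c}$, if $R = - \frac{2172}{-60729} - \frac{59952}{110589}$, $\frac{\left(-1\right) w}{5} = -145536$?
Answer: $\frac{\sqrt{55377824444447003325450 + 4477306254 \sqrt{11255602271151480420955}}}{746217709} \approx 316.71$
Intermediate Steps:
$w = 727680$ ($w = \left(-5\right) \left(-145536\right) = 727680$)
$R = - \frac{377847300}{746217709}$ ($R = \left(-2172\right) \left(- \frac{1}{60729}\right) - \frac{19984}{36863} = \frac{724}{20243} - \frac{19984}{36863} = - \frac{377847300}{746217709} \approx -0.50635$)
$c = 99450$
$\sqrt{\sqrt{w + R} + c} = \sqrt{\sqrt{727680 - \frac{377847300}{746217709}} + 99450} = \sqrt{\sqrt{\frac{543007324637820}{746217709}} + 99450} = \sqrt{\frac{6 \sqrt{11255602271151480420955}}{746217709} + 99450} = \sqrt{99450 + \frac{6 \sqrt{11255602271151480420955}}{746217709}}$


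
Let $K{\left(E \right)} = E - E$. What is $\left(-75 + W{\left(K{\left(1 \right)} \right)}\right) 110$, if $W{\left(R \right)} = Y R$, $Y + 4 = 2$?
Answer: $-8250$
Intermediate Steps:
$Y = -2$ ($Y = -4 + 2 = -2$)
$K{\left(E \right)} = 0$
$W{\left(R \right)} = - 2 R$
$\left(-75 + W{\left(K{\left(1 \right)} \right)}\right) 110 = \left(-75 - 0\right) 110 = \left(-75 + 0\right) 110 = \left(-75\right) 110 = -8250$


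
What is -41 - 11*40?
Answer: -481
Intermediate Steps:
-41 - 11*40 = -41 - 440 = -481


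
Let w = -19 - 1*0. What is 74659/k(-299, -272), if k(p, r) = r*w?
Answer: 74659/5168 ≈ 14.446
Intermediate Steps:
w = -19 (w = -19 + 0 = -19)
k(p, r) = -19*r (k(p, r) = r*(-19) = -19*r)
74659/k(-299, -272) = 74659/((-19*(-272))) = 74659/5168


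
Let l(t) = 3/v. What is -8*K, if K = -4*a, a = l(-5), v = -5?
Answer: -96/5 ≈ -19.200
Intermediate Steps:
l(t) = -3/5 (l(t) = 3/(-5) = 3*(-1/5) = -3/5)
a = -3/5 ≈ -0.60000
K = 12/5 (K = -4*(-3/5) = 12/5 ≈ 2.4000)
-8*K = -8*12/5 = -96/5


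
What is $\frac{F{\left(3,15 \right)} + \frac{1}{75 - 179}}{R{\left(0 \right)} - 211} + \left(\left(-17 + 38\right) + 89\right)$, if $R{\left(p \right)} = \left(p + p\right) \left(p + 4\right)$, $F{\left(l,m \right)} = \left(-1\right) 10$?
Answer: $\frac{2414881}{21944} \approx 110.05$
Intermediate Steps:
$F{\left(l,m \right)} = -10$
$R{\left(p \right)} = 2 p \left(4 + p\right)$
$\frac{F{\left(3,15 \right)} + \frac{1}{75 - 179}}{R{\left(0 \right)} - 211} + \left(\left(-17 + 38\right) + 89\right) = \frac{-10 + \frac{1}{75 - 179}}{2 \cdot 0 \left(4 + 0\right) - 211} + \left(\left(-17 + 38\right) + 89\right) = \frac{-10 + \frac{1}{-104}}{2 \cdot 0 \cdot 4 - 211} + \left(21 + 89\right) = \frac{-10 - \frac{1}{104}}{0 - 211} + 110 = - \frac{1041}{104 \left(-211\right)} + 110 = \left(- \frac{1041}{104}\right) \left(- \frac{1}{211}\right) + 110 = \frac{1041}{21944} + 110 = \frac{2414881}{21944}$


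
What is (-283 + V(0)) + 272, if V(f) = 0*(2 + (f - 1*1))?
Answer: -11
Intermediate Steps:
V(f) = 0 (V(f) = 0*(2 + (f - 1)) = 0*(2 + (-1 + f)) = 0*(1 + f) = 0)
(-283 + V(0)) + 272 = (-283 + 0) + 272 = -283 + 272 = -11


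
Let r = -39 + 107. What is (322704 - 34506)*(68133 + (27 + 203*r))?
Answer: 23621860872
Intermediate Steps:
r = 68
(322704 - 34506)*(68133 + (27 + 203*r)) = (322704 - 34506)*(68133 + (27 + 203*68)) = 288198*(68133 + (27 + 13804)) = 288198*(68133 + 13831) = 288198*81964 = 23621860872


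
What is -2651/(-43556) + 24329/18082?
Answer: 553804653/393789796 ≈ 1.4063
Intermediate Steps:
-2651/(-43556) + 24329/18082 = -2651*(-1/43556) + 24329*(1/18082) = 2651/43556 + 24329/18082 = 553804653/393789796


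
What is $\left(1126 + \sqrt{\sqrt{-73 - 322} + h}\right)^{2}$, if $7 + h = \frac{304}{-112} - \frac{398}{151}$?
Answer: $\frac{\left(1190182 + \sqrt{1057} \sqrt{-13054 + 1057 i \sqrt{395}}\right)^{2}}{1117249} \approx 1.2732 \cdot 10^{6} + 9541.0 i$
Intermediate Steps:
$h = - \frac{13054}{1057}$ ($h = -7 + \left(\frac{304}{-112} - \frac{398}{151}\right) = -7 + \left(304 \left(- \frac{1}{112}\right) - \frac{398}{151}\right) = -7 - \frac{5655}{1057} = - \frac{13054}{1057} \approx -12.35$)
$\left(1126 + \sqrt{\sqrt{-73 - 322} + h}\right)^{2} = \left(1126 + \sqrt{\sqrt{-73 - 322} - \frac{13054}{1057}}\right)^{2} = \left(1126 + \sqrt{\sqrt{-395} - \frac{13054}{1057}}\right)^{2} = \left(1126 + \sqrt{i \sqrt{395} - \frac{13054}{1057}}\right)^{2} = \left(1126 + \sqrt{- \frac{13054}{1057} + i \sqrt{395}}\right)^{2}$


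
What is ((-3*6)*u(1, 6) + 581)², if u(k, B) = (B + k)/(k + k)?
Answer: 268324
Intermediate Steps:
u(k, B) = (B + k)/(2*k) (u(k, B) = (B + k)/((2*k)) = (B + k)*(1/(2*k)) = (B + k)/(2*k))
((-3*6)*u(1, 6) + 581)² = ((-3*6)*((½)*(6 + 1)/1) + 581)² = (-9*7 + 581)² = (-18*7/2 + 581)² = (-63 + 581)² = 518² = 268324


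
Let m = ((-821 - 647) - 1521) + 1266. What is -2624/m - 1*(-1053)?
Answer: 1816943/1723 ≈ 1054.5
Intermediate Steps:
m = -1723 (m = (-1468 - 1521) + 1266 = -2989 + 1266 = -1723)
-2624/m - 1*(-1053) = -2624/(-1723) - 1*(-1053) = -2624*(-1/1723) + 1053 = 2624/1723 + 1053 = 1816943/1723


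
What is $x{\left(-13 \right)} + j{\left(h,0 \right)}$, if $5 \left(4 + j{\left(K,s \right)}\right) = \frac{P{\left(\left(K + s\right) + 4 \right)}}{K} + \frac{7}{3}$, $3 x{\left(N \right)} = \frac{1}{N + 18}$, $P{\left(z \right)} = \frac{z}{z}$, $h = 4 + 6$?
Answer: $- \frac{517}{150} \approx -3.4467$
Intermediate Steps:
$h = 10$
$P{\left(z \right)} = 1$
$x{\left(N \right)} = \frac{1}{3 \left(18 + N\right)}$ ($x{\left(N \right)} = \frac{1}{3 \left(N + 18\right)} = \frac{1}{3 \left(18 + N\right)}$)
$j{\left(K,s \right)} = - \frac{53}{15} + \frac{1}{5 K}$ ($j{\left(K,s \right)} = -4 + \frac{1 \frac{1}{K} + \frac{7}{3}}{5} = -4 + \frac{\frac{1}{K} + 7 \cdot \frac{1}{3}}{5} = -4 + \frac{\frac{1}{K} + \frac{7}{3}}{5} = -4 + \frac{\frac{7}{3} + \frac{1}{K}}{5} = -4 + \left(\frac{7}{15} + \frac{1}{5 K}\right) = - \frac{53}{15} + \frac{1}{5 K}$)
$x{\left(-13 \right)} + j{\left(h,0 \right)} = \frac{1}{3 \left(18 - 13\right)} + \frac{3 - 530}{15 \cdot 10} = \frac{1}{3 \cdot 5} + \frac{1}{15} \cdot \frac{1}{10} \left(3 - 530\right) = \frac{1}{3} \cdot \frac{1}{5} + \frac{1}{15} \cdot \frac{1}{10} \left(-527\right) = \frac{1}{15} - \frac{527}{150} = - \frac{517}{150}$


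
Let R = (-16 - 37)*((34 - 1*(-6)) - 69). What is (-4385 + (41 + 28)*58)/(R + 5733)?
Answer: -383/7270 ≈ -0.052682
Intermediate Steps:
R = 1537 (R = -53*((34 + 6) - 69) = -53*(40 - 69) = -53*(-29) = 1537)
(-4385 + (41 + 28)*58)/(R + 5733) = (-4385 + (41 + 28)*58)/(1537 + 5733) = (-4385 + 69*58)/7270 = (-4385 + 4002)*(1/7270) = -383*1/7270 = -383/7270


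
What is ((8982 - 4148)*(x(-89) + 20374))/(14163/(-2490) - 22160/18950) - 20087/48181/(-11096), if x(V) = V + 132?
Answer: -3319618150517713264791/230645800783048 ≈ -1.4393e+7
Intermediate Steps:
x(V) = 132 + V
((8982 - 4148)*(x(-89) + 20374))/(14163/(-2490) - 22160/18950) - 20087/48181/(-11096) = ((8982 - 4148)*((132 - 89) + 20374))/(14163/(-2490) - 22160/18950) - 20087/48181/(-11096) = (4834*(43 + 20374))/(14163*(-1/2490) - 22160*1/18950) - 20087*1/48181*(-1/11096) = (4834*20417)/(-4721/830 - 2216/1895) - 20087/48181*(-1/11096) = 98695778/(-431423/62914) + 20087/534616376 = 98695778*(-62914/431423) + 20087/534616376 = -6209346177092/431423 + 20087/534616376 = -3319618150517713264791/230645800783048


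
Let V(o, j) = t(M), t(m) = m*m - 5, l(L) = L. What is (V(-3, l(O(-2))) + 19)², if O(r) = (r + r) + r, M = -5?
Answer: 1521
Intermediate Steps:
O(r) = 3*r (O(r) = 2*r + r = 3*r)
t(m) = -5 + m² (t(m) = m² - 5 = -5 + m²)
V(o, j) = 20 (V(o, j) = -5 + (-5)² = -5 + 25 = 20)
(V(-3, l(O(-2))) + 19)² = (20 + 19)² = 39² = 1521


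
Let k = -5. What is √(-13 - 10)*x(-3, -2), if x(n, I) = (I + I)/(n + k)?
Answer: I*√23/2 ≈ 2.3979*I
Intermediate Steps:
x(n, I) = 2*I/(-5 + n) (x(n, I) = (I + I)/(n - 5) = (2*I)/(-5 + n) = 2*I/(-5 + n))
√(-13 - 10)*x(-3, -2) = √(-13 - 10)*(2*(-2)/(-5 - 3)) = √(-23)*(2*(-2)/(-8)) = (I*√23)*(2*(-2)*(-⅛)) = (I*√23)*(½) = I*√23/2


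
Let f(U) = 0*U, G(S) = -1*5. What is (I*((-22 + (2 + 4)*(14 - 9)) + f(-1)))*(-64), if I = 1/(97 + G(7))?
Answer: -128/23 ≈ -5.5652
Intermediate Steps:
G(S) = -5
f(U) = 0
I = 1/92 (I = 1/(97 - 5) = 1/92 ≈ 0.010870)
(I*((-22 + (2 + 4)*(14 - 9)) + f(-1)))*(-64) = (((-22 + (2 + 4)*(14 - 9)) + 0)/92)*(-64) = (((-22 + 6*5) + 0)/92)*(-64) = (((-22 + 30) + 0)/92)*(-64) = ((8 + 0)/92)*(-64) = ((1/92)*8)*(-64) = (2/23)*(-64) = -128/23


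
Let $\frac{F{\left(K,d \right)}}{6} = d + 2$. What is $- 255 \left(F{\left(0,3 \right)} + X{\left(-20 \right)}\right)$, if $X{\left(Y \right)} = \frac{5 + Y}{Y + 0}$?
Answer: $- \frac{31365}{4} \approx -7841.3$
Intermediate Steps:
$F{\left(K,d \right)} = 12 + 6 d$ ($F{\left(K,d \right)} = 6 \left(d + 2\right) = 6 \left(2 + d\right) = 12 + 6 d$)
$X{\left(Y \right)} = \frac{5 + Y}{Y}$
$- 255 \left(F{\left(0,3 \right)} + X{\left(-20 \right)}\right) = - 255 \left(\left(12 + 6 \cdot 3\right) + \frac{5 - 20}{-20}\right) = - 255 \left(\left(12 + 18\right) - - \frac{3}{4}\right) = - 255 \left(30 + \frac{3}{4}\right) = \left(-255\right) \frac{123}{4} = - \frac{31365}{4}$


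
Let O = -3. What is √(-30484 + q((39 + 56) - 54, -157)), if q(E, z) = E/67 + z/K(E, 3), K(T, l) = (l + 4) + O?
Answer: I*√548064489/134 ≈ 174.71*I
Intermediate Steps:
K(T, l) = 1 + l (K(T, l) = (l + 4) - 3 = (4 + l) - 3 = 1 + l)
q(E, z) = z/4 + E/67 (q(E, z) = E/67 + z/(1 + 3) = E*(1/67) + z/4 = E/67 + z*(¼) = E/67 + z/4 = z/4 + E/67)
√(-30484 + q((39 + 56) - 54, -157)) = √(-30484 + ((¼)*(-157) + ((39 + 56) - 54)/67)) = √(-30484 + (-157/4 + (95 - 54)/67)) = √(-30484 + (-157/4 + (1/67)*41)) = √(-30484 + (-157/4 + 41/67)) = √(-30484 - 10355/268) = √(-8180067/268) = I*√548064489/134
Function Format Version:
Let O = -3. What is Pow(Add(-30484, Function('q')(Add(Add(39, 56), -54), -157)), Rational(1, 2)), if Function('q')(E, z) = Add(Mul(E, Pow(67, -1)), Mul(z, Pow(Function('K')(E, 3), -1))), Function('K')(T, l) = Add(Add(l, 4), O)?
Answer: Mul(Rational(1, 134), I, Pow(548064489, Rational(1, 2))) ≈ Mul(174.71, I)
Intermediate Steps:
Function('K')(T, l) = Add(1, l) (Function('K')(T, l) = Add(Add(l, 4), -3) = Add(Add(4, l), -3) = Add(1, l))
Function('q')(E, z) = Add(Mul(Rational(1, 4), z), Mul(Rational(1, 67), E)) (Function('q')(E, z) = Add(Mul(E, Pow(67, -1)), Mul(z, Pow(Add(1, 3), -1))) = Add(Mul(E, Rational(1, 67)), Mul(z, Pow(4, -1))) = Add(Mul(Rational(1, 67), E), Mul(z, Rational(1, 4))) = Add(Mul(Rational(1, 67), E), Mul(Rational(1, 4), z)) = Add(Mul(Rational(1, 4), z), Mul(Rational(1, 67), E)))
Pow(Add(-30484, Function('q')(Add(Add(39, 56), -54), -157)), Rational(1, 2)) = Pow(Add(-30484, Add(Mul(Rational(1, 4), -157), Mul(Rational(1, 67), Add(Add(39, 56), -54)))), Rational(1, 2)) = Pow(Add(-30484, Add(Rational(-157, 4), Mul(Rational(1, 67), Add(95, -54)))), Rational(1, 2)) = Pow(Add(-30484, Add(Rational(-157, 4), Mul(Rational(1, 67), 41))), Rational(1, 2)) = Pow(Add(-30484, Add(Rational(-157, 4), Rational(41, 67))), Rational(1, 2)) = Pow(Add(-30484, Rational(-10355, 268)), Rational(1, 2)) = Pow(Rational(-8180067, 268), Rational(1, 2)) = Mul(Rational(1, 134), I, Pow(548064489, Rational(1, 2)))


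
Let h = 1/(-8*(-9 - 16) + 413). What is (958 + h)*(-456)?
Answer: -267788280/613 ≈ -4.3685e+5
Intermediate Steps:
h = 1/613 (h = 1/(-8*(-25) + 413) = 1/(200 + 413) = 1/613 ≈ 0.0016313)
(958 + h)*(-456) = (958 + 1/613)*(-456) = (587255/613)*(-456) = -267788280/613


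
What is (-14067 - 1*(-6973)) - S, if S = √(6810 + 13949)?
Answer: -7094 - √20759 ≈ -7238.1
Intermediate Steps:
S = √20759 ≈ 144.08
(-14067 - 1*(-6973)) - S = (-14067 - 1*(-6973)) - √20759 = (-14067 + 6973) - √20759 = -7094 - √20759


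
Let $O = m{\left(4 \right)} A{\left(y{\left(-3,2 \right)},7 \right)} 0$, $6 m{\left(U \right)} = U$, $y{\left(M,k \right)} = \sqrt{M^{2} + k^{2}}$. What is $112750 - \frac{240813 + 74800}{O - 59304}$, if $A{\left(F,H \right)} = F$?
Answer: $\frac{6686841613}{59304} \approx 1.1276 \cdot 10^{5}$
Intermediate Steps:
$m{\left(U \right)} = \frac{U}{6}$
$O = 0$ ($O = \frac{1}{6} \cdot 4 \sqrt{\left(-3\right)^{2} + 2^{2}} \cdot 0 = \frac{2 \sqrt{9 + 4}}{3} \cdot 0 = \frac{2 \sqrt{13}}{3} \cdot 0 = 0$)
$112750 - \frac{240813 + 74800}{O - 59304} = 112750 - \frac{240813 + 74800}{0 - 59304} = 112750 - \frac{315613}{-59304} = 112750 - 315613 \left(- \frac{1}{59304}\right) = 112750 - - \frac{315613}{59304} = 112750 + \frac{315613}{59304} = \frac{6686841613}{59304}$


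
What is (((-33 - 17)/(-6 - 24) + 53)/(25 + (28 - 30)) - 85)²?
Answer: 32501401/4761 ≈ 6826.6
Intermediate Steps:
(((-33 - 17)/(-6 - 24) + 53)/(25 + (28 - 30)) - 85)² = ((-50/(-30) + 53)/(25 - 2) - 85)² = ((-50*(-1/30) + 53)/23 - 85)² = ((5/3 + 53)*(1/23) - 85)² = ((164/3)*(1/23) - 85)² = (164/69 - 85)² = (-5701/69)² = 32501401/4761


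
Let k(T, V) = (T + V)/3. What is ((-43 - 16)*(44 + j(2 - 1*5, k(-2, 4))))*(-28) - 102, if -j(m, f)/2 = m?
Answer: 82498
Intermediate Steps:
k(T, V) = T/3 + V/3 (k(T, V) = (T + V)*(⅓) = T/3 + V/3)
j(m, f) = -2*m
((-43 - 16)*(44 + j(2 - 1*5, k(-2, 4))))*(-28) - 102 = ((-43 - 16)*(44 - 2*(2 - 1*5)))*(-28) - 102 = -59*(44 - 2*(2 - 5))*(-28) - 102 = -59*(44 - 2*(-3))*(-28) - 102 = -59*(44 + 6)*(-28) - 102 = -59*50*(-28) - 102 = -2950*(-28) - 102 = 82600 - 102 = 82498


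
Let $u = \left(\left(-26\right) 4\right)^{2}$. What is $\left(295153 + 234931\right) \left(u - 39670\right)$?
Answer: $-15295043736$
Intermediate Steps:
$u = 10816$ ($u = \left(-104\right)^{2} = 10816$)
$\left(295153 + 234931\right) \left(u - 39670\right) = \left(295153 + 234931\right) \left(10816 - 39670\right) = 530084 \left(-28854\right) = -15295043736$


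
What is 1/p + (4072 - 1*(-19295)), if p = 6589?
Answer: 153965164/6589 ≈ 23367.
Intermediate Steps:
1/p + (4072 - 1*(-19295)) = 1/6589 + (4072 - 1*(-19295)) = 1/6589 + (4072 + 19295) = 1/6589 + 23367 = 153965164/6589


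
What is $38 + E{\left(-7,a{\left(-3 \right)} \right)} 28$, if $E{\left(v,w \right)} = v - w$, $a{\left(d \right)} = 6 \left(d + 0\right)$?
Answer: $346$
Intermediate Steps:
$a{\left(d \right)} = 6 d$
$38 + E{\left(-7,a{\left(-3 \right)} \right)} 28 = 38 + \left(-7 - 6 \left(-3\right)\right) 28 = 38 + \left(-7 - -18\right) 28 = 38 + \left(-7 + 18\right) 28 = 38 + 11 \cdot 28 = 38 + 308 = 346$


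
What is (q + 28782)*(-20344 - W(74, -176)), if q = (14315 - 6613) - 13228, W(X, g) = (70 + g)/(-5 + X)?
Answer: -10880939760/23 ≈ -4.7308e+8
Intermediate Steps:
W(X, g) = (70 + g)/(-5 + X)
q = -5526 (q = 7702 - 13228 = -5526)
(q + 28782)*(-20344 - W(74, -176)) = (-5526 + 28782)*(-20344 - (70 - 176)/(-5 + 74)) = 23256*(-20344 - (-106)/69) = 23256*(-20344 - 1*(-106/69)) = 23256*(-20344 + 106/69) = 23256*(-1403630/69) = -10880939760/23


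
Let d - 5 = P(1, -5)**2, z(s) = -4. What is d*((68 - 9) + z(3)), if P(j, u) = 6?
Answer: 2255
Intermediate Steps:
d = 41 (d = 5 + 6**2 = 5 + 36 = 41)
d*((68 - 9) + z(3)) = 41*((68 - 9) - 4) = 41*(59 - 4) = 41*55 = 2255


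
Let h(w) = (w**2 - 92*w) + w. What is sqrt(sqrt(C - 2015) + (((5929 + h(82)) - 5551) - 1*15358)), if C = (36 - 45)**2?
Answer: sqrt(-15718 + I*sqrt(1934)) ≈ 0.1754 + 125.37*I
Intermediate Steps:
h(w) = w**2 - 91*w
C = 81 (C = (-9)**2 = 81)
sqrt(sqrt(C - 2015) + (((5929 + h(82)) - 5551) - 1*15358)) = sqrt(sqrt(81 - 2015) + (((5929 + 82*(-91 + 82)) - 5551) - 1*15358)) = sqrt(sqrt(-1934) + (((5929 + 82*(-9)) - 5551) - 15358)) = sqrt(I*sqrt(1934) + (((5929 - 738) - 5551) - 15358)) = sqrt(I*sqrt(1934) + ((5191 - 5551) - 15358)) = sqrt(I*sqrt(1934) + (-360 - 15358)) = sqrt(I*sqrt(1934) - 15718) = sqrt(-15718 + I*sqrt(1934))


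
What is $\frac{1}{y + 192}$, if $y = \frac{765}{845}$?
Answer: $\frac{169}{32601} \approx 0.0051839$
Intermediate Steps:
$y = \frac{153}{169}$ ($y = 765 \cdot \frac{1}{845} = \frac{153}{169} \approx 0.90532$)
$\frac{1}{y + 192} = \frac{1}{\frac{153}{169} + 192} = \frac{1}{\frac{32601}{169}} = \frac{169}{32601}$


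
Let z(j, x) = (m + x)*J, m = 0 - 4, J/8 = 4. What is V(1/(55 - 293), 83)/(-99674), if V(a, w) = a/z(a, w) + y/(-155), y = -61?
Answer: -36701349/9295389918080 ≈ -3.9483e-6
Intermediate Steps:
J = 32 (J = 8*4 = 32)
m = -4
z(j, x) = -128 + 32*x (z(j, x) = (-4 + x)*32 = -128 + 32*x)
V(a, w) = 61/155 + a/(-128 + 32*w) (V(a, w) = a/(-128 + 32*w) - 61/(-155) = a/(-128 + 32*w) - 61*(-1/155) = a/(-128 + 32*w) + 61/155 = 61/155 + a/(-128 + 32*w))
V(1/(55 - 293), 83)/(-99674) = ((-7808 + 155/(55 - 293) + 1952*83)/(4960*(-4 + 83)))/(-99674) = ((1/4960)*(-7808 + 155/(-238) + 162016)/79)*(-1/99674) = ((1/4960)*(1/79)*(-7808 + 155*(-1/238) + 162016))*(-1/99674) = ((1/4960)*(1/79)*(-7808 - 155/238 + 162016))*(-1/99674) = ((1/4960)*(1/79)*(36701349/238))*(-1/99674) = (36701349/93257920)*(-1/99674) = -36701349/9295389918080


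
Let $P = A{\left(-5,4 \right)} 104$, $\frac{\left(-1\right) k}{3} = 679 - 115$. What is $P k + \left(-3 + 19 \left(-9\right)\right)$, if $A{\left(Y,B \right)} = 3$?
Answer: $-528078$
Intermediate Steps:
$k = -1692$ ($k = - 3 \left(679 - 115\right) = \left(-3\right) 564 = -1692$)
$P = 312$ ($P = 3 \cdot 104 = 312$)
$P k + \left(-3 + 19 \left(-9\right)\right) = 312 \left(-1692\right) + \left(-3 + 19 \left(-9\right)\right) = -527904 - 174 = -528078$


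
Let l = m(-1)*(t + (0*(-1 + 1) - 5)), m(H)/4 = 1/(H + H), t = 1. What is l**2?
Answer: 64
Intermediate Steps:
m(H) = 2/H (m(H) = 4/(H + H) = 4/((2*H)) = 4*(1/(2*H)) = 2/H)
l = 8 (l = (2/(-1))*(1 + (0*(-1 + 1) - 5)) = (2*(-1))*(1 + (0*0 - 5)) = -2*(1 + (0 - 5)) = -2*(1 - 5) = -2*(-4) = 8)
l**2 = 8**2 = 64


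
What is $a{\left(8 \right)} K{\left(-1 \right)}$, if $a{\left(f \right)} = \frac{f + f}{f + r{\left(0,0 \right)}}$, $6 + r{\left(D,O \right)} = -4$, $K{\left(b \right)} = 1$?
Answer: $-8$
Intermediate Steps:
$r{\left(D,O \right)} = -10$ ($r{\left(D,O \right)} = -6 - 4 = -10$)
$a{\left(f \right)} = \frac{2 f}{-10 + f}$ ($a{\left(f \right)} = \frac{f + f}{f - 10} = \frac{2 f}{-10 + f}$)
$a{\left(8 \right)} K{\left(-1 \right)} = 2 \cdot 8 \frac{1}{-10 + 8} \cdot 1 = 2 \cdot 8 \frac{1}{-2} \cdot 1 = 2 \cdot 8 \left(- \frac{1}{2}\right) 1 = \left(-8\right) 1 = -8$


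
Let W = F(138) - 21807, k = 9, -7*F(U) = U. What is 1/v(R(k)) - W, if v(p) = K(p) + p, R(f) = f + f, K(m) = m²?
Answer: 52253161/2394 ≈ 21827.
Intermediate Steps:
F(U) = -U/7
R(f) = 2*f
v(p) = p + p² (v(p) = p² + p = p + p²)
W = -152787/7 (W = -⅐*138 - 21807 = -138/7 - 21807 = -152787/7 ≈ -21827.)
1/v(R(k)) - W = 1/((2*9)*(1 + 2*9)) - 1*(-152787/7) = 1/(18*(1 + 18)) + 152787/7 = 1/(18*19) + 152787/7 = 1/342 + 152787/7 = 52253161/2394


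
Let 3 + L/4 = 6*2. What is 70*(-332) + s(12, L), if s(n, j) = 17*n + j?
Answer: -23000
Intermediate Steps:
L = 36 (L = -12 + 4*(6*2) = -12 + 4*12 = -12 + 48 = 36)
s(n, j) = j + 17*n
70*(-332) + s(12, L) = 70*(-332) + (36 + 17*12) = -23240 + (36 + 204) = -23240 + 240 = -23000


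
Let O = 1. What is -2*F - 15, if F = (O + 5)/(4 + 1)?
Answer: -87/5 ≈ -17.400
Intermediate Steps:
F = 6/5 (F = (1 + 5)/(4 + 1) = 6/5 ≈ 1.2000)
-2*F - 15 = -2*6/5 - 15 = -12/5 - 15 = -87/5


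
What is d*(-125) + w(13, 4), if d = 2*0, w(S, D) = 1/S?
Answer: 1/13 ≈ 0.076923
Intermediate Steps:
d = 0
d*(-125) + w(13, 4) = 0*(-125) + 1/13 = 0 + 1/13 = 1/13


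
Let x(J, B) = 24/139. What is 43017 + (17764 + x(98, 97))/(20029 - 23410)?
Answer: 20213757083/469959 ≈ 43012.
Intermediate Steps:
x(J, B) = 24/139 (x(J, B) = 24*(1/139) = 24/139)
43017 + (17764 + x(98, 97))/(20029 - 23410) = 43017 + (17764 + 24/139)/(20029 - 23410) = 43017 + (2469220/139)/(-3381) = 43017 + (2469220/139)*(-1/3381) = 43017 - 2469220/469959 = 20213757083/469959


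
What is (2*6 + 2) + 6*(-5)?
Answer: -16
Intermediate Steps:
(2*6 + 2) + 6*(-5) = (12 + 2) - 30 = 14 - 30 = -16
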